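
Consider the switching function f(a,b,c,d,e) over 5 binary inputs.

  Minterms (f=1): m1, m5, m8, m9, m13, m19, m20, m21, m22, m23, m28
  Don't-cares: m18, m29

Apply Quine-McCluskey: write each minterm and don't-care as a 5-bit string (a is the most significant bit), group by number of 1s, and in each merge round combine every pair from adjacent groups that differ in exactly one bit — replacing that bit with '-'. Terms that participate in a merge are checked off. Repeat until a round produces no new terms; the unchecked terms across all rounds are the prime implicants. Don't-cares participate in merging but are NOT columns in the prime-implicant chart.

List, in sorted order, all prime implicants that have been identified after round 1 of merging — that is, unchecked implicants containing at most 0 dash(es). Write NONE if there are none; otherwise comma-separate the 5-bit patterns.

NONE

[col 0] 00001*, 00101*, 01000*, 01001*, 01101*, 10010*, 10011*, 10100*, 10101*, 10110*, 10111*, 11100*, 11101*
[col 1] -0101*, -1101*, 0-001*, 0-101*, 00-01*, 01-01*, 0100-, 1-100*, 1-101*, 10-10*, 10-11*, 1001-*, 101-0*, 101-1*, 1010-*, 1011-*, 1110-*
[col 2] --101, 0--01, 1-10-, 10-1-, 101--
Prime implicants: --101, 0--01, 0100-, 1-10-, 10-1-, 101--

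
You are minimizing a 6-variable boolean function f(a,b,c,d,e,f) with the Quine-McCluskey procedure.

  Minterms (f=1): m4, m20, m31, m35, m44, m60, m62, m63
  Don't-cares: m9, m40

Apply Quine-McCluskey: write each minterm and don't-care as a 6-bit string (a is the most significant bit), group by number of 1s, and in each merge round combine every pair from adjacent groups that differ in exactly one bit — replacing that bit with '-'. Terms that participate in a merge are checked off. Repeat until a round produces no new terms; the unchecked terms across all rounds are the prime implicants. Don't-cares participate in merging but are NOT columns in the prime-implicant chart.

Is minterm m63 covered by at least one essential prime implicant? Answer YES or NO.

Round 0: 000100✓ 001001 010100✓ 011111✓ 100011 101000✓ 101100✓ 111100✓ 111110✓ 111111✓
Round 1: -11111 0-0100 1-1100 101-00 1111-0 11111-
PIs = {-11111, 0-0100, 001001, 1-1100, 100011, 101-00, 1111-0, 11111-}
Coverage chart:
  m4: 0-0100 ←essential
  m20: 0-0100 ←essential
  m31: -11111 ←essential
  m35: 100011 ←essential
  m44: 1-1100,101-00
  m60: 1-1100,1111-0
  m62: 1111-0,11111-
  m63: -11111,11111-
Essential: -11111, 0-0100, 100011

YES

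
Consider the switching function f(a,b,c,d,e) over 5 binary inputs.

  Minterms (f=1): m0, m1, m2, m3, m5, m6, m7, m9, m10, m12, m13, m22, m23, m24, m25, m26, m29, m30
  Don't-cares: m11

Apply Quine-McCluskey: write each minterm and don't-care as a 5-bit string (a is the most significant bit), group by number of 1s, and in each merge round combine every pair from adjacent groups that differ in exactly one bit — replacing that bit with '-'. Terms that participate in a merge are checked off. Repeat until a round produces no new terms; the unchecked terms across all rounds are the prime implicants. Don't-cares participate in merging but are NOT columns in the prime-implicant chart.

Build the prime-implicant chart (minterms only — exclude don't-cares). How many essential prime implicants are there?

4

[col 0] 00000*, 00001*, 00010*, 00011*, 00101*, 00110*, 00111*, 01001*, 01010*, 01011*, 01100*, 01101*, 10110*, 10111*, 11000*, 11001*, 11010*, 11101*, 11110*
[col 1] -0110*, -0111*, -1001*, -1010, -1101*, 0-001*, 0-010*, 0-011*, 0-101*, 00-01*, 00-10*, 00-11*, 000-0*, 000-1*, 0000-*, 0001-*, 001-1*, 0011-*, 01-01*, 010-1*, 0101-*, 0110-, 1-110, 1011-*, 11-01*, 11-10, 110-0, 1100-
[col 2] -011-, -1-01, 0--01, 0-0-1, 0-01-, 00--1, 00-1-, 000--
Prime implicants: -011-, -1-01, -1010, 0--01, 0-0-1, 0-01-, 00--1, 00-1-, 000--, 0110-, 1-110, 11-10, 110-0, 1100-
PI chart (minterm → PIs covering it):
  0 | 000--  (sole → essential)
  1 | 0--01,0-0-1,00--1,000--
  2 | 0-01-,00-1-,000--
  3 | 0-0-1,0-01-,00--1,00-1-,000--
  5 | 0--01,00--1
  6 | -011-,00-1-
  7 | -011-,00--1,00-1-
  9 | -1-01,0--01,0-0-1
  10 | -1010,0-01-
  12 | 0110-  (sole → essential)
  13 | -1-01,0--01,0110-
  22 | -011-,1-110
  23 | -011-  (sole → essential)
  24 | 110-0,1100-
  25 | -1-01,1100-
  26 | -1010,11-10,110-0
  29 | -1-01  (sole → essential)
  30 | 1-110,11-10
Essential prime implicants: -011-, -1-01, 000--, 0110-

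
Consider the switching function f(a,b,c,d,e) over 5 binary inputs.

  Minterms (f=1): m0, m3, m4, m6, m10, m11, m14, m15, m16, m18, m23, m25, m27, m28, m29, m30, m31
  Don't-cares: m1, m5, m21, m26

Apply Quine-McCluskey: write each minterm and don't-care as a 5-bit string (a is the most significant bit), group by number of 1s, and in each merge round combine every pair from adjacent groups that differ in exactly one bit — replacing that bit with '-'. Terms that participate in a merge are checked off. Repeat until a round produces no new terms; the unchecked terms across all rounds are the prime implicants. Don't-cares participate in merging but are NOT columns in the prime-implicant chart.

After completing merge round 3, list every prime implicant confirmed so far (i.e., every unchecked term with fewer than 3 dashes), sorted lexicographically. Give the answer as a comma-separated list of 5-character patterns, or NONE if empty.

[col 0] 00000*, 00001*, 00011*, 00100*, 00101*, 00110*, 01010*, 01011*, 01110*, 01111*, 10000*, 10010*, 10101*, 10111*, 11001*, 11010*, 11011*, 11100*, 11101*, 11110*, 11111*
[col 1] -0000, -0101, -1010*, -1011*, -1110*, -1111*, 0-011, 0-110, 00-00*, 00-01*, 000-1, 0000-*, 001-0, 0010-*, 01-10*, 01-11*, 0101-*, 0111-*, 1-010, 1-101*, 1-111*, 100-0, 101-1*, 11-01*, 11-10*, 11-11*, 110-1*, 1101-*, 111-0*, 111-1*, 1110-*, 1111-*
[col 2] -1-10*, -1-11*, -101-*, -111-*, 00-0-, 01-1-*, 1-1-1, 11--1, 11-1-*, 111--
[col 3] -1-1-
Prime implicants: -0000, -0101, -1-1-, 0-011, 0-110, 00-0-, 000-1, 001-0, 1-010, 1-1-1, 100-0, 11--1, 111--

-0000, -0101, 0-011, 0-110, 00-0-, 000-1, 001-0, 1-010, 1-1-1, 100-0, 11--1, 111--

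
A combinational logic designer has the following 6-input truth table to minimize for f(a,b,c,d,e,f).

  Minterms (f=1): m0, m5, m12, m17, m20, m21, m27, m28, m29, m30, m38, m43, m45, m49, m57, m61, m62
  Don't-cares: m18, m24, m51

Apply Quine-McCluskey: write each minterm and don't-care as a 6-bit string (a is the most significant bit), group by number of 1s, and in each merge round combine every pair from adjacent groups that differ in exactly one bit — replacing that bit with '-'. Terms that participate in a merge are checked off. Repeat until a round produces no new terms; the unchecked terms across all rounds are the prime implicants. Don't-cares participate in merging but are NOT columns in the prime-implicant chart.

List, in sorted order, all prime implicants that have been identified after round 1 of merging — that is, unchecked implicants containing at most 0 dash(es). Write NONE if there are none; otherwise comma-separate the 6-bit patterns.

Round 0: 000000 000101✓ 001100✓ 010001✓ 010010 010100✓ 010101✓ 011000✓ 011011 011100✓ 011101✓ 011110✓ 100110 101011 101101✓ 110001✓ 110011✓ 111001✓ 111101✓ 111110✓
Round 1: -10001 -11101 -11110 0-0101 0-1100 01-100✓ 01-101✓ 010-01 01010-✓ 011-00 0111-0 01110-✓ 1-1101 11-001 1100-1 111-01
Round 2: 01-10-
PIs = {-10001, -11101, -11110, 0-0101, 0-1100, 000000, 01-10-, 010-01, 010010, 011-00, 011011, 0111-0, 1-1101, 100110, 101011, 11-001, 1100-1, 111-01}

000000, 010010, 011011, 100110, 101011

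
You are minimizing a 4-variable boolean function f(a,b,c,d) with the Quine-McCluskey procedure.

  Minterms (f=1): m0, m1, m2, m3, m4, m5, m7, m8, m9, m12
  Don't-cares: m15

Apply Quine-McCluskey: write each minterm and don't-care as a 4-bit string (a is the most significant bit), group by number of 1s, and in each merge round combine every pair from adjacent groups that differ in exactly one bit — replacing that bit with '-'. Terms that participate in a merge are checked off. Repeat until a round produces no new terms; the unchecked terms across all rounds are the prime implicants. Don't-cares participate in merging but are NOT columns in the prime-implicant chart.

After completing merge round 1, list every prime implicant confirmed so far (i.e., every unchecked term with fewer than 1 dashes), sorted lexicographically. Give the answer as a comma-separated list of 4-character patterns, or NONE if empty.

size-2^0 implicants → 0000(✓)  0001(✓)  0010(✓)  0011(✓)  0100(✓)  0101(✓)  0111(✓)  1000(✓)  1001(✓)  1100(✓)  1111(✓)
size-2^1 implicants → -000(✓)  -001(✓)  -100(✓)  -111  0-00(✓)  0-01(✓)  0-11(✓)  00-0(✓)  00-1(✓)  000-(✓)  001-(✓)  01-1(✓)  010-(✓)  1-00(✓)  100-(✓)
size-2^2 implicants → --00  -00-  0--1  0-0-  00--
Unchecked terms (primes): --00, -00-, -111, 0--1, 0-0-, 00--

NONE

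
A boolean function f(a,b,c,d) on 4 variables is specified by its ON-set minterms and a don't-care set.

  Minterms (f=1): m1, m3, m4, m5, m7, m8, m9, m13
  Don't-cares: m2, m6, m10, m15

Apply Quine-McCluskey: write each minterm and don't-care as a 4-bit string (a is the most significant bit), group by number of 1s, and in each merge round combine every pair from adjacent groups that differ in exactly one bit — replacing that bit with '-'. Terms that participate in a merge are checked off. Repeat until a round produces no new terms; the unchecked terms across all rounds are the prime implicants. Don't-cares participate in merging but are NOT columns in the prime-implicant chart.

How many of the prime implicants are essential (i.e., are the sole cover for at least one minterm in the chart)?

1

[col 0] 0001*, 0010*, 0011*, 0100*, 0101*, 0110*, 0111*, 1000*, 1001*, 1010*, 1101*, 1111*
[col 1] -001*, -010, -101*, -111*, 0-01*, 0-10*, 0-11*, 00-1*, 001-*, 01-0*, 01-1*, 010-*, 011-*, 1-01*, 10-0, 100-, 11-1*
[col 2] --01, -1-1, 0--1, 0-1-, 01--
Prime implicants: --01, -010, -1-1, 0--1, 0-1-, 01--, 10-0, 100-
PI chart (minterm → PIs covering it):
  1 | --01,0--1
  3 | 0--1,0-1-
  4 | 01--  (sole → essential)
  5 | --01,-1-1,0--1,01--
  7 | -1-1,0--1,0-1-,01--
  8 | 10-0,100-
  9 | --01,100-
  13 | --01,-1-1
Essential prime implicants: 01--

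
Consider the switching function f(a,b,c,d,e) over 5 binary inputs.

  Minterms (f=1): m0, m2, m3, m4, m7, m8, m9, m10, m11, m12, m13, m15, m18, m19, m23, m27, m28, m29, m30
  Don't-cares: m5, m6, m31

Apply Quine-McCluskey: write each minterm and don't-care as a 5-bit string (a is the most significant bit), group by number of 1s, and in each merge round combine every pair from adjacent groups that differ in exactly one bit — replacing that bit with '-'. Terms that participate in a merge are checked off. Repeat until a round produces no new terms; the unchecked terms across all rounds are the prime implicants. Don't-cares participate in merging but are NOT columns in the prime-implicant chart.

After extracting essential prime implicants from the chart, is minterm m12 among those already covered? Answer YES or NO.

size-2^0 implicants → 00000(✓)  00010(✓)  00011(✓)  00100(✓)  00101(✓)  00110(✓)  00111(✓)  01000(✓)  01001(✓)  01010(✓)  01011(✓)  01100(✓)  01101(✓)  01111(✓)  10010(✓)  10011(✓)  10111(✓)  11011(✓)  11100(✓)  11101(✓)  11110(✓)  11111(✓)
size-2^1 implicants → -0010(✓)  -0011(✓)  -0111(✓)  -1011(✓)  -1100(✓)  -1101(✓)  -1111(✓)  0-000(✓)  0-010(✓)  0-011(✓)  0-100(✓)  0-101(✓)  0-111(✓)  00-00(✓)  00-10(✓)  00-11(✓)  000-0(✓)  0001-(✓)  001-0(✓)  001-1(✓)  0010-(✓)  0011-(✓)  01-00(✓)  01-01(✓)  01-11(✓)  010-0(✓)  010-1(✓)  0100-(✓)  0101-(✓)  011-1(✓)  0110-(✓)  1-011(✓)  1-111(✓)  10-11(✓)  1001-(✓)  11-11(✓)  111-0(✓)  111-1(✓)  1110-(✓)  1111-(✓)
size-2^2 implicants → --011(✓)  --111(✓)  -0-11(✓)  -001-  -1-11(✓)  -11-1  -110-  0--00  0--11(✓)  0-0-0  0-01-  0-1-1  0-10-  00--0  00-1-  001--  01--1  01-0-  010--  1--11(✓)  111--
size-2^3 implicants → ---11
Unchecked terms (primes): ---11, -001-, -11-1, -110-, 0--00, 0-0-0, 0-01-, 0-1-1, 0-10-, 00--0, 00-1-, 001--, 01--1, 01-0-, 010--, 111--
Minterm coverage:
  m0 ⊆ 0--00,0-0-0,00--0
  m2 ⊆ -001-,0-0-0,0-01-,00--0,00-1-
  m3 ⊆ ---11,-001-,0-01-,00-1-
  m4 ⊆ 0--00,0-10-,00--0,001--
  m7 ⊆ ---11,0-1-1,00-1-,001--
  m8 ⊆ 0--00,0-0-0,01-0-,010--
  m9 ⊆ 01--1,01-0-,010--
  m10 ⊆ 0-0-0,0-01-,010--
  m11 ⊆ ---11,0-01-,01--1,010--
  m12 ⊆ -110-,0--00,0-10-,01-0-
  m13 ⊆ -11-1,-110-,0-1-1,0-10-,01--1,01-0-
  m15 ⊆ ---11,-11-1,0-1-1,01--1
  m18 ⊆ -001- [E]
  m19 ⊆ ---11,-001-
  m23 ⊆ ---11 [E]
  m27 ⊆ ---11 [E]
  m28 ⊆ -110-,111--
  m29 ⊆ -11-1,-110-,111--
  m30 ⊆ 111-- [E]
E = {---11, -001-, 111--}

NO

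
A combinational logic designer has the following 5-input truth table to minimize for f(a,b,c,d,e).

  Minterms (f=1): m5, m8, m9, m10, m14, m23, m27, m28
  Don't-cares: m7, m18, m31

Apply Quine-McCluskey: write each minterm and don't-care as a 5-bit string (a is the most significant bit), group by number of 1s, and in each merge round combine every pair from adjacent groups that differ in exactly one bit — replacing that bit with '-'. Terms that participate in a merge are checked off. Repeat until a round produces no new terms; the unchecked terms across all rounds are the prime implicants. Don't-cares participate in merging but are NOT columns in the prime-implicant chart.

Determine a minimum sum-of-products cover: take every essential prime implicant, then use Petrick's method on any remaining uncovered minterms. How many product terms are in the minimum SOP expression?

6

[col 0] 00101*, 00111*, 01000*, 01001*, 01010*, 01110*, 10010, 10111*, 11011*, 11100, 11111*
[col 1] -0111, 001-1, 01-10, 010-0, 0100-, 1-111, 11-11
Prime implicants: -0111, 001-1, 01-10, 010-0, 0100-, 1-111, 10010, 11-11, 11100
PI chart (minterm → PIs covering it):
  5 | 001-1  (sole → essential)
  8 | 010-0,0100-
  9 | 0100-  (sole → essential)
  10 | 01-10,010-0
  14 | 01-10  (sole → essential)
  23 | -0111,1-111
  27 | 11-11  (sole → essential)
  28 | 11100  (sole → essential)
Essential prime implicants: 001-1, 01-10, 0100-, 11-11, 11100
Petrick residual → -0111
Minimum SOP uses 6 PIs: b'cde + a'b'ce + a'bde' + a'bc'd' + abde + abcd'e'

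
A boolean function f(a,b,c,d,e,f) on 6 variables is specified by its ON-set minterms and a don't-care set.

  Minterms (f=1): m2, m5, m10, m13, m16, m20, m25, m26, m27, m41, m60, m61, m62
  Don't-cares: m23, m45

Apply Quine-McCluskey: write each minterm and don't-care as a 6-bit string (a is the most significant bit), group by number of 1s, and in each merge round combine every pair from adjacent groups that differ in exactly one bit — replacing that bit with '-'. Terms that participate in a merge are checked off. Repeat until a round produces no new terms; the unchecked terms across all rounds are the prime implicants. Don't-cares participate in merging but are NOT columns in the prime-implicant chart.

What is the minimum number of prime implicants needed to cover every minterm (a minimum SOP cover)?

8

size-2^0 implicants → 000010(✓)  000101(✓)  001010(✓)  001101(✓)  010000(✓)  010100(✓)  010111  011001(✓)  011010(✓)  011011(✓)  101001(✓)  101101(✓)  111100(✓)  111101(✓)  111110(✓)
size-2^1 implicants → -01101  0-1010  00-010  00-101  010-00  0110-1  01101-  1-1101  101-01  1111-0  11110-
Unchecked terms (primes): -01101, 0-1010, 00-010, 00-101, 010-00, 010111, 0110-1, 01101-, 1-1101, 101-01, 1111-0, 11110-
Minterm coverage:
  m2 ⊆ 00-010 [E]
  m5 ⊆ 00-101 [E]
  m10 ⊆ 0-1010,00-010
  m13 ⊆ -01101,00-101
  m16 ⊆ 010-00 [E]
  m20 ⊆ 010-00 [E]
  m25 ⊆ 0110-1 [E]
  m26 ⊆ 0-1010,01101-
  m27 ⊆ 0110-1,01101-
  m41 ⊆ 101-01 [E]
  m60 ⊆ 1111-0,11110-
  m61 ⊆ 1-1101,11110-
  m62 ⊆ 1111-0 [E]
E = {00-010, 00-101, 010-00, 0110-1, 101-01, 1111-0}
Petrick residual → 0-1010, 1-1101
Cover = a'cd'ef' + a'b'd'ef' + a'b'de'f + a'bc'e'f' + a'bcd'f + acde'f + ab'ce'f + abcdf'  |cover|=8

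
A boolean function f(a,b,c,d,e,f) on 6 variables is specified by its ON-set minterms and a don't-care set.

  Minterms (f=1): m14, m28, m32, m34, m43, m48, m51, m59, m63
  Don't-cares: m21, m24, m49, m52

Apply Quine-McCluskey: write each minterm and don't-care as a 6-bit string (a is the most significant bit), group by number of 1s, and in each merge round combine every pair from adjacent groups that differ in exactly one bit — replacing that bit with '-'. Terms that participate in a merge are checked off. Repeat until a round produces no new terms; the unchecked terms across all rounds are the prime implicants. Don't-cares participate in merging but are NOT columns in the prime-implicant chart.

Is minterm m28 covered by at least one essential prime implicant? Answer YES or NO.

[col 0] 001110, 010101, 011000*, 011100*, 100000*, 100010*, 101011*, 110000*, 110001*, 110011*, 110100*, 111011*, 111111*
[col 1] 011-00, 1-0000, 1-1011, 1000-0, 11-011, 110-00, 1100-1, 11000-, 111-11
Prime implicants: 001110, 010101, 011-00, 1-0000, 1-1011, 1000-0, 11-011, 110-00, 1100-1, 11000-, 111-11
PI chart (minterm → PIs covering it):
  14 | 001110  (sole → essential)
  28 | 011-00  (sole → essential)
  32 | 1-0000,1000-0
  34 | 1000-0  (sole → essential)
  43 | 1-1011  (sole → essential)
  48 | 1-0000,110-00,11000-
  51 | 11-011,1100-1
  59 | 1-1011,11-011,111-11
  63 | 111-11  (sole → essential)
Essential prime implicants: 001110, 011-00, 1-1011, 1000-0, 111-11

YES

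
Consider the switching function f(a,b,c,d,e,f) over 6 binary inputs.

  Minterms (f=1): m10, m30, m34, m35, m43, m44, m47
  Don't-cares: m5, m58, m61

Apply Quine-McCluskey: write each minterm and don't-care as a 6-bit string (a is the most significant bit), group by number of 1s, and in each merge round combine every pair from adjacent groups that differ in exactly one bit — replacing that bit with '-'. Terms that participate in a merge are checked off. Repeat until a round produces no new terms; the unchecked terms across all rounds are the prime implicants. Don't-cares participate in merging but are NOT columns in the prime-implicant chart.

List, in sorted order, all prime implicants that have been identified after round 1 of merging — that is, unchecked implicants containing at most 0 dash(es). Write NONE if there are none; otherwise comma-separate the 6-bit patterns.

000101, 001010, 011110, 101100, 111010, 111101

[col 0] 000101, 001010, 011110, 100010*, 100011*, 101011*, 101100, 101111*, 111010, 111101
[col 1] 10-011, 10001-, 101-11
Prime implicants: 000101, 001010, 011110, 10-011, 10001-, 101-11, 101100, 111010, 111101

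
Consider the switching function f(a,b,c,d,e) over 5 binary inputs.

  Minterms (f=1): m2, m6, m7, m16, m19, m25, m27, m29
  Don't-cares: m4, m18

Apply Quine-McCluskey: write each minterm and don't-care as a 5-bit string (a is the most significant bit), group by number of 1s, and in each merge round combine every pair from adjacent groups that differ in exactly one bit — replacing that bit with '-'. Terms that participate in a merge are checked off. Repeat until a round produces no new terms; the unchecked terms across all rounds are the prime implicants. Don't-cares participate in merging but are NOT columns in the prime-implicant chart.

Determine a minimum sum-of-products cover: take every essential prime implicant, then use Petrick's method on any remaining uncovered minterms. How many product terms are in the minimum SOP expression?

Round 0: 00010✓ 00100✓ 00110✓ 00111✓ 10000✓ 10010✓ 10011✓ 11001✓ 11011✓ 11101✓
Round 1: -0010 00-10 001-0 0011- 1-011 100-0 1001- 11-01 110-1
PIs = {-0010, 00-10, 001-0, 0011-, 1-011, 100-0, 1001-, 11-01, 110-1}
Coverage chart:
  m2: -0010,00-10
  m6: 00-10,001-0,0011-
  m7: 0011- ←essential
  m16: 100-0 ←essential
  m19: 1-011,1001-
  m25: 11-01,110-1
  m27: 1-011,110-1
  m29: 11-01 ←essential
Essential: 0011-, 100-0, 11-01
Petrick residual → -0010, 1-011
Min cover (5 terms): b'c'de' + a'b'cd + ac'de + ab'c'e' + abd'e

5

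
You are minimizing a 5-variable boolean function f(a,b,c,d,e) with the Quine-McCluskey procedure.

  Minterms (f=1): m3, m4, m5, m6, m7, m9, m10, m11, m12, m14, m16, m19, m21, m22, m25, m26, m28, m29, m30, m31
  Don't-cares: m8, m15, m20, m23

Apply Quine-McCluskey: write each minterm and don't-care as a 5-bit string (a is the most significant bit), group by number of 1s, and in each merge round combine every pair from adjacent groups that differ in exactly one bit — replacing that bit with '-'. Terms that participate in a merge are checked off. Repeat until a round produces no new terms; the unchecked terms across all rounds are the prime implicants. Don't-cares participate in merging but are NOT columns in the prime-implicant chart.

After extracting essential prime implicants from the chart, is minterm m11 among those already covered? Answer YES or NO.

Round 0: 00011✓ 00100✓ 00101✓ 00110✓ 00111✓ 01000✓ 01001✓ 01010✓ 01011✓ 01100✓ 01110✓ 01111✓ 10000✓ 10011✓ 10100✓ 10101✓ 10110✓ 10111✓ 11001✓ 11010✓ 11100✓ 11101✓ 11110✓ 11111✓
Round 1: -0011✓ -0100✓ -0101✓ -0110✓ -0111✓ -1001 -1010✓ -1100✓ -1110✓ -1111✓ 0-011✓ 0-100✓ 0-110✓ 0-111✓ 00-11✓ 001-0✓ 001-1✓ 0010-✓ 0011-✓ 01-00✓ 01-10✓ 01-11✓ 010-0✓ 010-1✓ 0100-✓ 0101-✓ 011-0✓ 0111-✓ 1-100✓ 1-101✓ 1-110✓ 1-111✓ 10-00 10-11✓ 101-0✓ 101-1✓ 1010-✓ 1011-✓ 11-01 11-10✓ 111-0✓ 111-1✓ 1110-✓ 1111-✓
Round 2: --100✓ --110✓ --111✓ -0-11 -01-0✓ -01-1✓ -010-✓ -011-✓ -1-10 -11-0✓ -111-✓ 0--11 0-1-0✓ 0-11-✓ 001--✓ 01--0 01-1- 010-- 1-1-0✓ 1-1-1✓ 1-10-✓ 1-11-✓ 101--✓ 111--✓
Round 3: --1-0 --11- -01-- 1-1--
PIs = {--1-0, --11-, -0-11, -01--, -1-10, -1001, 0--11, 01--0, 01-1-, 010--, 1-1--, 10-00, 11-01}
Coverage chart:
  m3: -0-11,0--11
  m4: --1-0,-01--
  m5: -01-- ←essential
  m6: --1-0,--11-,-01--
  m7: --11-,-0-11,-01--,0--11
  m9: -1001,010--
  m10: -1-10,01--0,01-1-,010--
  m11: 0--11,01-1-,010--
  m12: --1-0,01--0
  m14: --1-0,--11-,-1-10,01--0,01-1-
  m16: 10-00 ←essential
  m19: -0-11 ←essential
  m21: -01--,1-1--
  m22: --1-0,--11-,-01--,1-1--
  m25: -1001,11-01
  m26: -1-10 ←essential
  m28: --1-0,1-1--
  m29: 1-1--,11-01
  m30: --1-0,--11-,-1-10,1-1--
  m31: --11-,1-1--
Essential: -0-11, -01--, -1-10, 10-00

NO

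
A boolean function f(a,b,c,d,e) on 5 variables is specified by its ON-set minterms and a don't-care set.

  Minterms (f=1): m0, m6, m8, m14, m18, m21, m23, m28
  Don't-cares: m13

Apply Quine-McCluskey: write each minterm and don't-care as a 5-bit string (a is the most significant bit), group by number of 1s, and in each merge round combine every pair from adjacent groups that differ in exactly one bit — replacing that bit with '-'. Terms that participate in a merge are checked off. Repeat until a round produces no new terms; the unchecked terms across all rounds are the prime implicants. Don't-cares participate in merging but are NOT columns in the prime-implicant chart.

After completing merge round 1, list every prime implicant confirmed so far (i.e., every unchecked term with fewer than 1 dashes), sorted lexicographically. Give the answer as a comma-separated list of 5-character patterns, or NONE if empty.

size-2^0 implicants → 00000(✓)  00110(✓)  01000(✓)  01101  01110(✓)  10010  10101(✓)  10111(✓)  11100
size-2^1 implicants → 0-000  0-110  101-1
Unchecked terms (primes): 0-000, 0-110, 01101, 10010, 101-1, 11100

01101, 10010, 11100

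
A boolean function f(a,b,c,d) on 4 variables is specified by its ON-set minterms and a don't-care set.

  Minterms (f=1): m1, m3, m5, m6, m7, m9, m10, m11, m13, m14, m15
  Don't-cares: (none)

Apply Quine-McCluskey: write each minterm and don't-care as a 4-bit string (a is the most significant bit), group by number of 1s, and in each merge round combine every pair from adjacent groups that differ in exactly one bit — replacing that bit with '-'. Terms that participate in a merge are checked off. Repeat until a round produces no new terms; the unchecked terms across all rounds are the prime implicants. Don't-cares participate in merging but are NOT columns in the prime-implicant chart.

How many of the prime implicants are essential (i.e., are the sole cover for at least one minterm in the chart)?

[col 0] 0001*, 0011*, 0101*, 0110*, 0111*, 1001*, 1010*, 1011*, 1101*, 1110*, 1111*
[col 1] -001*, -011*, -101*, -110*, -111*, 0-01*, 0-11*, 00-1*, 01-1*, 011-*, 1-01*, 1-10*, 1-11*, 10-1*, 101-*, 11-1*, 111-*
[col 2] --01*, --11*, -0-1*, -1-1*, -11-, 0--1*, 1--1*, 1-1-
[col 3] ---1
Prime implicants: ---1, -11-, 1-1-
PI chart (minterm → PIs covering it):
  1 | ---1  (sole → essential)
  3 | ---1  (sole → essential)
  5 | ---1  (sole → essential)
  6 | -11-  (sole → essential)
  7 | ---1,-11-
  9 | ---1  (sole → essential)
  10 | 1-1-  (sole → essential)
  11 | ---1,1-1-
  13 | ---1  (sole → essential)
  14 | -11-,1-1-
  15 | ---1,-11-,1-1-
Essential prime implicants: ---1, -11-, 1-1-

3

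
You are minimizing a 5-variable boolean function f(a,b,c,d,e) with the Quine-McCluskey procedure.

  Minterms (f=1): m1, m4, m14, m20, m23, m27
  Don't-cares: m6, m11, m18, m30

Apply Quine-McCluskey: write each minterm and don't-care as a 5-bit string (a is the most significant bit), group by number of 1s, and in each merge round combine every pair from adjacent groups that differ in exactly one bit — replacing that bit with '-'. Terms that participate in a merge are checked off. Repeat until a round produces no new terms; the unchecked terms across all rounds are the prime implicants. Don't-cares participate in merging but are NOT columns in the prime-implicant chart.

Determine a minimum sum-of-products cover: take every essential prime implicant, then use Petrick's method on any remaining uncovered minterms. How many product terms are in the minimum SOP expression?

5

size-2^0 implicants → 00001  00100(✓)  00110(✓)  01011(✓)  01110(✓)  10010  10100(✓)  10111  11011(✓)  11110(✓)
size-2^1 implicants → -0100  -1011  -1110  0-110  001-0
Unchecked terms (primes): -0100, -1011, -1110, 0-110, 00001, 001-0, 10010, 10111
Minterm coverage:
  m1 ⊆ 00001 [E]
  m4 ⊆ -0100,001-0
  m14 ⊆ -1110,0-110
  m20 ⊆ -0100 [E]
  m23 ⊆ 10111 [E]
  m27 ⊆ -1011 [E]
E = {-0100, -1011, 00001, 10111}
Petrick residual → -1110
Cover = b'cd'e' + bc'de + bcde' + a'b'c'd'e + ab'cde  |cover|=5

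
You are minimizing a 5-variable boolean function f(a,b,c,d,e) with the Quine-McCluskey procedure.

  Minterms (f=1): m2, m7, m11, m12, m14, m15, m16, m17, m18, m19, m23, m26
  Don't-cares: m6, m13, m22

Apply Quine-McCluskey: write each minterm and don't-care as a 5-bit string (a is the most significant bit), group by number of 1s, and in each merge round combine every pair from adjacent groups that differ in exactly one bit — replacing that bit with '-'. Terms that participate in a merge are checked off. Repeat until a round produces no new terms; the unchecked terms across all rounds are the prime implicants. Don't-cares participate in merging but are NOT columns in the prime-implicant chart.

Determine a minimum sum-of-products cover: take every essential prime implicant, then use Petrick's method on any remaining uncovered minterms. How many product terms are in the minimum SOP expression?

Round 0: 00010✓ 00110✓ 00111✓ 01011✓ 01100✓ 01101✓ 01110✓ 01111✓ 10000✓ 10001✓ 10010✓ 10011✓ 10110✓ 10111✓ 11010✓
Round 1: -0010✓ -0110✓ -0111✓ 0-110✓ 0-111✓ 00-10✓ 0011-✓ 01-11 011-0✓ 011-1✓ 0110-✓ 0111-✓ 1-010 10-10✓ 10-11✓ 100-0✓ 100-1✓ 1000-✓ 1001-✓ 1011-✓
Round 2: -0-10 -011- 0-11- 011-- 10-1- 100--
PIs = {-0-10, -011-, 0-11-, 01-11, 011--, 1-010, 10-1-, 100--}
Coverage chart:
  m2: -0-10 ←essential
  m7: -011-,0-11-
  m11: 01-11 ←essential
  m12: 011-- ←essential
  m14: 0-11-,011--
  m15: 0-11-,01-11,011--
  m16: 100-- ←essential
  m17: 100-- ←essential
  m18: -0-10,1-010,10-1-,100--
  m19: 10-1-,100--
  m23: -011-,10-1-
  m26: 1-010 ←essential
Essential: -0-10, 01-11, 011--, 1-010, 100--
Petrick residual → -011-
Min cover (6 terms): b'de' + b'cd + a'bde + a'bc + ac'de' + ab'c'

6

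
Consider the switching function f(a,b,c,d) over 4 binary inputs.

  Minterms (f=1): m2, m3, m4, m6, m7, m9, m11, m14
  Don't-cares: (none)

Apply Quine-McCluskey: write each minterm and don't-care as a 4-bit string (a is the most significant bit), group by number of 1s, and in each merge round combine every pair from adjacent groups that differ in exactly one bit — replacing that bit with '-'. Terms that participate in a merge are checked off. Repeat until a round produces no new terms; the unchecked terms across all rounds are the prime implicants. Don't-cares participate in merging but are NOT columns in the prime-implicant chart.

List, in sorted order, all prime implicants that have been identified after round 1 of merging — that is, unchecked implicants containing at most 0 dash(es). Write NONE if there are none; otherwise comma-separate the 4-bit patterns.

Round 0: 0010✓ 0011✓ 0100✓ 0110✓ 0111✓ 1001✓ 1011✓ 1110✓
Round 1: -011 -110 0-10✓ 0-11✓ 001-✓ 01-0 011-✓ 10-1
Round 2: 0-1-
PIs = {-011, -110, 0-1-, 01-0, 10-1}

NONE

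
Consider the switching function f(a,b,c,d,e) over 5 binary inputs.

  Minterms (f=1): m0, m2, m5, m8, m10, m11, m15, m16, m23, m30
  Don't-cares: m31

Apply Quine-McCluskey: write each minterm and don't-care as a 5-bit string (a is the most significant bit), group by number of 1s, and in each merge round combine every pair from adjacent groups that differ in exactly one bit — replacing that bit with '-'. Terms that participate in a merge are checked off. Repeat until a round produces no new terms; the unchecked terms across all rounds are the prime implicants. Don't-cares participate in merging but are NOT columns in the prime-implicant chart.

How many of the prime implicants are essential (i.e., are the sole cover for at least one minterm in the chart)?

5

[col 0] 00000*, 00010*, 00101, 01000*, 01010*, 01011*, 01111*, 10000*, 10111*, 11110*, 11111*
[col 1] -0000, -1111, 0-000*, 0-010*, 000-0*, 01-11, 010-0*, 0101-, 1-111, 1111-
[col 2] 0-0-0
Prime implicants: -0000, -1111, 0-0-0, 00101, 01-11, 0101-, 1-111, 1111-
PI chart (minterm → PIs covering it):
  0 | -0000,0-0-0
  2 | 0-0-0  (sole → essential)
  5 | 00101  (sole → essential)
  8 | 0-0-0  (sole → essential)
  10 | 0-0-0,0101-
  11 | 01-11,0101-
  15 | -1111,01-11
  16 | -0000  (sole → essential)
  23 | 1-111  (sole → essential)
  30 | 1111-  (sole → essential)
Essential prime implicants: -0000, 0-0-0, 00101, 1-111, 1111-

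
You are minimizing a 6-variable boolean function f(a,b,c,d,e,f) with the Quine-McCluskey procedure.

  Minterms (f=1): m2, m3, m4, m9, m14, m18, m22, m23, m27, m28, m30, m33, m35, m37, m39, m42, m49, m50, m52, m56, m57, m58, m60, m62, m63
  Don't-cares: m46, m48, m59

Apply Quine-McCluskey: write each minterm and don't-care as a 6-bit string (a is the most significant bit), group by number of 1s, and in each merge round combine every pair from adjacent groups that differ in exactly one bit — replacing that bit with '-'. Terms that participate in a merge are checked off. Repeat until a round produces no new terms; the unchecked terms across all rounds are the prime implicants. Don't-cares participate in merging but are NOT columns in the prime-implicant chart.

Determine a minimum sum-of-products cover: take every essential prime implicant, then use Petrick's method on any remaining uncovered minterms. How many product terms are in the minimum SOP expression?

[col 0] 000010*, 000011*, 000100, 001001, 001110*, 010010*, 010110*, 010111*, 011011*, 011100*, 011110*, 100001*, 100011*, 100101*, 100111*, 101010*, 101110*, 110000*, 110001*, 110010*, 110100*, 111000*, 111001*, 111010*, 111011*, 111100*, 111110*, 111111*
[col 1] -00011, -01110*, -10010, -11011, -11100*, -11110*, 0-0010, 0-1110*, 00001-, 01-110, 010-10, 01011-, 0111-0*, 1-0001, 1-1010*, 1-1110*, 100-01*, 100-11*, 1000-1*, 1001-1*, 101-10*, 11-000*, 11-001*, 11-010*, 11-100*, 110-00*, 1100-0*, 11000-*, 111-00*, 111-10*, 111-11*, 1110-0*, 1110-1*, 11100-*, 11101-*, 1111-0*, 11111-*
[col 2] --1110, -111-0, 1-1-10, 100--1, 11--00, 11-0-0, 11-00-, 111--0, 111-1-, 1110--
Prime implicants: --1110, -00011, -10010, -11011, -111-0, 0-0010, 00001-, 000100, 001001, 01-110, 010-10, 01011-, 1-0001, 1-1-10, 100--1, 11--00, 11-0-0, 11-00-, 111--0, 111-1-, 1110--
PI chart (minterm → PIs covering it):
  2 | 0-0010,00001-
  3 | -00011,00001-
  4 | 000100  (sole → essential)
  9 | 001001  (sole → essential)
  14 | --1110  (sole → essential)
  18 | -10010,0-0010,010-10
  22 | 01-110,010-10,01011-
  23 | 01011-  (sole → essential)
  27 | -11011  (sole → essential)
  28 | -111-0  (sole → essential)
  30 | --1110,-111-0,01-110
  33 | 1-0001,100--1
  35 | -00011,100--1
  37 | 100--1  (sole → essential)
  39 | 100--1  (sole → essential)
  42 | 1-1-10  (sole → essential)
  49 | 1-0001,11-00-
  50 | -10010,11-0-0
  52 | 11--00  (sole → essential)
  56 | 11--00,11-0-0,11-00-,111--0,1110--
  57 | 11-00-,1110--
  58 | 1-1-10,11-0-0,111--0,111-1-,1110--
  60 | -111-0,11--00,111--0
  62 | --1110,-111-0,1-1-10,111--0,111-1-
  63 | 111-1-  (sole → essential)
Essential prime implicants: --1110, -11011, -111-0, 000100, 001001, 01011-, 1-1-10, 100--1, 11--00, 111-1-
Petrick residual → -10010, 00001-, 11-00-
Minimum SOP uses 13 PIs: cdef' + bc'd'ef' + bcd'ef + bcdf' + a'b'c'd'e + a'b'c'de'f' + a'b'cd'e'f + a'bc'de + acef' + ab'c'f + abe'f' + abd'e' + abce

13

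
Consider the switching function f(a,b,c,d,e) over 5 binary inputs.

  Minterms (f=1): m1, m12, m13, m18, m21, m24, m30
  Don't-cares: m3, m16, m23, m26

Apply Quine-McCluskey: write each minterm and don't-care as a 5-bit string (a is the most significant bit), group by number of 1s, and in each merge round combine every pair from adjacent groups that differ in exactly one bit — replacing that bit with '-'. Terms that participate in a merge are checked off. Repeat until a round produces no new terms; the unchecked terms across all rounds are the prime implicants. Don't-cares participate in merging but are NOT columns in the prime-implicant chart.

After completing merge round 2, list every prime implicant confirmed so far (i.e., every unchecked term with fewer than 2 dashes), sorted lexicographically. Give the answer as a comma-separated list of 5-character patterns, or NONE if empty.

size-2^0 implicants → 00001(✓)  00011(✓)  01100(✓)  01101(✓)  10000(✓)  10010(✓)  10101(✓)  10111(✓)  11000(✓)  11010(✓)  11110(✓)
size-2^1 implicants → 000-1  0110-  1-000(✓)  1-010(✓)  100-0(✓)  101-1  11-10  110-0(✓)
size-2^2 implicants → 1-0-0
Unchecked terms (primes): 000-1, 0110-, 1-0-0, 101-1, 11-10

000-1, 0110-, 101-1, 11-10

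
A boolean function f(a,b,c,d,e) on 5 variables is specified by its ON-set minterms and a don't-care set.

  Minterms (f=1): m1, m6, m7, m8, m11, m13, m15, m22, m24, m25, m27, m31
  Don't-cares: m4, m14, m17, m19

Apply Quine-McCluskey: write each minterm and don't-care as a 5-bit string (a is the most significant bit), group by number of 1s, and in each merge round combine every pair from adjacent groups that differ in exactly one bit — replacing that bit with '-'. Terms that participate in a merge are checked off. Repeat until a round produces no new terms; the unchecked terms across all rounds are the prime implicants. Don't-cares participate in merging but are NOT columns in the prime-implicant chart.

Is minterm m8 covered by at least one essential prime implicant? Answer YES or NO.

Round 0: 00001✓ 00100✓ 00110✓ 00111✓ 01000✓ 01011✓ 01101✓ 01110✓ 01111✓ 10001✓ 10011✓ 10110✓ 11000✓ 11001✓ 11011✓ 11111✓
Round 1: -0001 -0110 -1000 -1011✓ -1111✓ 0-110✓ 0-111✓ 001-0 0011-✓ 01-11✓ 011-1 0111-✓ 1-001✓ 1-011✓ 100-1✓ 11-11✓ 110-1✓ 1100-
Round 2: -1-11 0-11- 1-0-1
PIs = {-0001, -0110, -1-11, -1000, 0-11-, 001-0, 011-1, 1-0-1, 1100-}
Coverage chart:
  m1: -0001 ←essential
  m6: -0110,0-11-,001-0
  m7: 0-11- ←essential
  m8: -1000 ←essential
  m11: -1-11 ←essential
  m13: 011-1 ←essential
  m15: -1-11,0-11-,011-1
  m22: -0110 ←essential
  m24: -1000,1100-
  m25: 1-0-1,1100-
  m27: -1-11,1-0-1
  m31: -1-11 ←essential
Essential: -0001, -0110, -1-11, -1000, 0-11-, 011-1

YES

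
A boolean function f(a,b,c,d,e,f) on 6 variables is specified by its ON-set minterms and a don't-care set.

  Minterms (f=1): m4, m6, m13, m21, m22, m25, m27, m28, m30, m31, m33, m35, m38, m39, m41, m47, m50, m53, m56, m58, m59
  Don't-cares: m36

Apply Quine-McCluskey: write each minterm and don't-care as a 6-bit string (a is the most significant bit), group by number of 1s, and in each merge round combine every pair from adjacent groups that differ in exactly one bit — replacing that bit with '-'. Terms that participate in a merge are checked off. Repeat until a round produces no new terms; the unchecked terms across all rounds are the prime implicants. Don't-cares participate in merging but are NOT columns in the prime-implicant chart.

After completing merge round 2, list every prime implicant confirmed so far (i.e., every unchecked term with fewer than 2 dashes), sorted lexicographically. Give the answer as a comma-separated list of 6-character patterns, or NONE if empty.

-10101, -11011, 0-0110, 001101, 01-110, 011-11, 0110-1, 0111-0, 01111-, 10-001, 10-111, 100-11, 1000-1, 10011-, 11-010, 1110-0, 11101-

size-2^0 implicants → 000100(✓)  000110(✓)  001101  010101(✓)  010110(✓)  011001(✓)  011011(✓)  011100(✓)  011110(✓)  011111(✓)  100001(✓)  100011(✓)  100100(✓)  100110(✓)  100111(✓)  101001(✓)  101111(✓)  110010(✓)  110101(✓)  111000(✓)  111010(✓)  111011(✓)
size-2^1 implicants → -00100(✓)  -00110(✓)  -10101  -11011  0-0110  0001-0(✓)  01-110  011-11  0110-1  0111-0  01111-  10-001  10-111  100-11  1000-1  1001-0(✓)  10011-  11-010  1110-0  11101-
size-2^2 implicants → -001-0
Unchecked terms (primes): -001-0, -10101, -11011, 0-0110, 001101, 01-110, 011-11, 0110-1, 0111-0, 01111-, 10-001, 10-111, 100-11, 1000-1, 10011-, 11-010, 1110-0, 11101-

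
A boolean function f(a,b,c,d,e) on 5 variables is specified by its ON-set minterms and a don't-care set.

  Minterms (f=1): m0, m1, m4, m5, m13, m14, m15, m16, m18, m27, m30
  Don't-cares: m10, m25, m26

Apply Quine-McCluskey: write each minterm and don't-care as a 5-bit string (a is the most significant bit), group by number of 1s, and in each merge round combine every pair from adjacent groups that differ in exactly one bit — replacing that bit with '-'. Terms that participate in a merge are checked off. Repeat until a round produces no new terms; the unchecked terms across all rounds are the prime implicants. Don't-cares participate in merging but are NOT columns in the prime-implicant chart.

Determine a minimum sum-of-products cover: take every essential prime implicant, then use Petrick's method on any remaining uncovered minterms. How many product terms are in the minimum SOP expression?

5

[col 0] 00000*, 00001*, 00100*, 00101*, 01010*, 01101*, 01110*, 01111*, 10000*, 10010*, 11001*, 11010*, 11011*, 11110*
[col 1] -0000, -1010*, -1110*, 0-101, 00-00*, 00-01*, 0000-*, 0010-*, 01-10*, 011-1, 0111-, 1-010, 100-0, 11-10*, 110-1, 1101-
[col 2] -1-10, 00-0-
Prime implicants: -0000, -1-10, 0-101, 00-0-, 011-1, 0111-, 1-010, 100-0, 110-1, 1101-
PI chart (minterm → PIs covering it):
  0 | -0000,00-0-
  1 | 00-0-  (sole → essential)
  4 | 00-0-  (sole → essential)
  5 | 0-101,00-0-
  13 | 0-101,011-1
  14 | -1-10,0111-
  15 | 011-1,0111-
  16 | -0000,100-0
  18 | 1-010,100-0
  27 | 110-1,1101-
  30 | -1-10  (sole → essential)
Essential prime implicants: -1-10, 00-0-
Petrick residual → 011-1, 100-0, 110-1
Minimum SOP uses 5 PIs: bde' + a'b'd' + a'bce + ab'c'e' + abc'e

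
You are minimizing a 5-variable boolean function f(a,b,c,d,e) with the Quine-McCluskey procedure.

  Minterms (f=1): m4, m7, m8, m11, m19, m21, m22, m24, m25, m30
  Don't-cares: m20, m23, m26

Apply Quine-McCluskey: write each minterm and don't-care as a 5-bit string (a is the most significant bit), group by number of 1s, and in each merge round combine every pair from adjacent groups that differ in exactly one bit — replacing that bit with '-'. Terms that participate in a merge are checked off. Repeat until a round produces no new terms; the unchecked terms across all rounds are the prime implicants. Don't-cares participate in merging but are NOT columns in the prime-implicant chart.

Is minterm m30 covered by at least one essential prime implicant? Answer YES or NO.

[col 0] 00100*, 00111*, 01000*, 01011, 10011*, 10100*, 10101*, 10110*, 10111*, 11000*, 11001*, 11010*, 11110*
[col 1] -0100, -0111, -1000, 1-110, 10-11, 101-0*, 101-1*, 1010-*, 1011-*, 11-10, 110-0, 1100-
[col 2] 101--
Prime implicants: -0100, -0111, -1000, 01011, 1-110, 10-11, 101--, 11-10, 110-0, 1100-
PI chart (minterm → PIs covering it):
  4 | -0100  (sole → essential)
  7 | -0111  (sole → essential)
  8 | -1000  (sole → essential)
  11 | 01011  (sole → essential)
  19 | 10-11  (sole → essential)
  21 | 101--  (sole → essential)
  22 | 1-110,101--
  24 | -1000,110-0,1100-
  25 | 1100-  (sole → essential)
  30 | 1-110,11-10
Essential prime implicants: -0100, -0111, -1000, 01011, 10-11, 101--, 1100-

NO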